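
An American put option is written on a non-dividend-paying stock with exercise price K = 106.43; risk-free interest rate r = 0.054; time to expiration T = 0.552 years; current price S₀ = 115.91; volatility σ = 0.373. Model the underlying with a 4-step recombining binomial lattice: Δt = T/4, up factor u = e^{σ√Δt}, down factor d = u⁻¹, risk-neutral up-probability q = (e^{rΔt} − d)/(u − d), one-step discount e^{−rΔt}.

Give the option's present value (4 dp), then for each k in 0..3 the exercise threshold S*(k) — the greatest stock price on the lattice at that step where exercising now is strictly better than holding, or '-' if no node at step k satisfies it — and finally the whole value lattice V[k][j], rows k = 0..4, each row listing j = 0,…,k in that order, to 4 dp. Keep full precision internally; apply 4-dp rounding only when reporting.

Δt=0.13800, u=1.14862, d=0.87061, q=0.49232, disc=e^(-rΔt)=0.99258
k=4 terminal: V=max(K-S,0) → 39.8396 18.5750 0.0000 0.0000 0.0000
k=3: j=0 S=76.4872 intr=29.9428 cont=29.1526 V=29.9428[EX]; j=1 S=100.9122 intr=5.5178 cont=9.3602 V=9.3602[hold]; j=2 S=133.1368 intr=0.0000 cont=0.0000 V=0.0000[hold]; j=3 S=175.6519 intr=0.0000 cont=0.0000 V=0.0000[hold]  S*(3)=76.4872
k=2: j=0 S=87.8550 intr=18.5750 cont=19.6625 V=19.6625[hold]; j=1 S=115.9100 intr=0.0000 cont=4.7167 V=4.7167[hold]; j=2 S=152.9239 intr=0.0000 cont=0.0000 V=0.0000[hold]  S*(2)=-
k=1: j=0 S=100.9122 intr=5.5178 cont=12.2130 V=12.2130[hold]; j=1 S=133.1368 intr=0.0000 cont=2.3768 V=2.3768[hold]  S*(1)=-
k=0: j=0 S=115.9100 intr=0.0000 cont=7.3158 V=7.3158[hold]  S*(0)=-

price = 7.3158
boundary = - - - 76.4872
tree:
7.3158
12.2130 2.3768
19.6625 4.7167 0.0000
29.9428 9.3602 0.0000 0.0000
39.8396 18.5750 0.0000 0.0000 0.0000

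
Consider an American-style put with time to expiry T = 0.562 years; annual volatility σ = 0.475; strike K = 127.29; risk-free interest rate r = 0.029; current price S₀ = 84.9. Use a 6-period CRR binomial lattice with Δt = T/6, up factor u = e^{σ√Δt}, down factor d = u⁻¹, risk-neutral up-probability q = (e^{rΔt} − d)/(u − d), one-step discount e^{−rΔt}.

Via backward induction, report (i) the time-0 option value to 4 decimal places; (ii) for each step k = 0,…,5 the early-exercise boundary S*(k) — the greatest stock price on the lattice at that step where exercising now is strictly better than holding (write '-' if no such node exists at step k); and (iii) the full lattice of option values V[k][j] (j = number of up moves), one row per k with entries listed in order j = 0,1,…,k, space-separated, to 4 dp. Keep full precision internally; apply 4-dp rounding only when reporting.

params: Δt=0.09367 u=1.15647 d=0.86470 q=0.47304 e^(-rΔt)=0.99729
t_6 payoffs: 91.8007 79.8257 63.8099 42.3900 13.7424 0.0000 0.0000
t_5: node(5,0) S=41.0424 payoff=86.2476 vs cont=85.9023 → 86.2476 [stop]  node(5,1) S=54.8912 payoff=72.3988 vs cont=72.0535 → 72.3988 [stop]  node(5,2) S=73.4129 payoff=53.8771 vs cont=53.5318 → 53.8771 [stop]  node(5,3) S=98.1845 payoff=29.1055 vs cont=28.7603 → 29.1055 [stop]  node(5,4) S=131.3145 payoff=0.0000 vs cont=7.2220 → 7.2220 [wait]  node(5,5) S=175.6236 payoff=0.0000 vs cont=0.0000 → 0.0000 [wait]  ⇒ S*(5)=98.1845
t_4: node(4,0) S=47.4643 payoff=79.8257 vs cont=79.4804 → 79.8257 [stop]  node(4,1) S=63.4801 payoff=63.8099 vs cont=63.4646 → 63.8099 [stop]  node(4,2) S=84.9000 payoff=42.3900 vs cont=42.0447 → 42.3900 [stop]  node(4,3) S=113.5476 payoff=13.7424 vs cont=18.7028 → 18.7028 [wait]  node(4,4) S=151.8616 payoff=0.0000 vs cont=3.7954 → 3.7954 [wait]  ⇒ S*(4)=84.9000
t_3: node(3,0) S=54.8912 payoff=72.3988 vs cont=72.0535 → 72.3988 [stop]  node(3,1) S=73.4129 payoff=53.8771 vs cont=53.5318 → 53.8771 [stop]  node(3,2) S=98.1845 payoff=29.1055 vs cont=31.1004 → 31.1004 [wait]  node(3,3) S=131.3145 payoff=0.0000 vs cont=11.6194 → 11.6194 [wait]  ⇒ S*(3)=73.4129
t_2: node(2,0) S=63.4801 payoff=63.8099 vs cont=63.4646 → 63.8099 [stop]  node(2,1) S=84.9000 payoff=42.3900 vs cont=42.9858 → 42.9858 [wait]  node(2,2) S=113.5476 payoff=13.7424 vs cont=21.8257 → 21.8257 [wait]  ⇒ S*(2)=63.4801
t_1: node(1,0) S=73.4129 payoff=53.8771 vs cont=53.8128 → 53.8771 [stop]  node(1,1) S=98.1845 payoff=29.1055 vs cont=32.8867 → 32.8867 [wait]  ⇒ S*(1)=73.4129
t_0: node(0,0) S=84.9000 payoff=42.3900 vs cont=43.8285 → 43.8285 [wait]  ⇒ S*(0)=-

price = 43.8285
boundary = - 73.4129 63.4801 73.4129 84.9000 98.1845
tree:
43.8285
53.8771 32.8867
63.8099 42.9858 21.8257
72.3988 53.8771 31.1004 11.6194
79.8257 63.8099 42.3900 18.7028 3.7954
86.2476 72.3988 53.8771 29.1055 7.2220 0.0000
91.8007 79.8257 63.8099 42.3900 13.7424 0.0000 0.0000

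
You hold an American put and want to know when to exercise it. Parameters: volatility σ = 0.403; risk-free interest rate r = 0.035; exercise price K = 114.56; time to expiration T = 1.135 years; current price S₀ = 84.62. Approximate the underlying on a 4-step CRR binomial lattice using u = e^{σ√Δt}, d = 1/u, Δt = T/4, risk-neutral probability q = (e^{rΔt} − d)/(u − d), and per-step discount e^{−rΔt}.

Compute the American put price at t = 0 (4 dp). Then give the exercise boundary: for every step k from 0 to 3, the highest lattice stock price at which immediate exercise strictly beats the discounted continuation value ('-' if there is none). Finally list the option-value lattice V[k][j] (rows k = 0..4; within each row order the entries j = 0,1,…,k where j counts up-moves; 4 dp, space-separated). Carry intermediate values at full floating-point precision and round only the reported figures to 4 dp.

price = 33.8140
boundary = - 68.2720 55.0823 68.2720
tree:
33.8140
46.2880 20.4440
59.4777 31.6189 8.2570
70.1192 46.2880 15.7231 0.0000
78.7048 59.4777 29.9400 0.0000 0.0000

Δt=0.28375  u=1.23945  d=0.80681  q=0.46961  discount=0.99012
step 4 (expiry): payoffs max(K−S,0) = 78.7048 59.4777 29.9400 0.0000 0.0000
step 3: (k=3,j=0): S=44.4408, (K−S)⁺=70.1192, hold=68.9871 ⇒ V=70.1192 exercise | (k=3,j=1): S=68.2720, (K−S)⁺=46.2880, hold=45.1559 ⇒ V=46.2880 exercise | (k=3,j=2): S=104.8826, (K−S)⁺=9.6774, hold=15.7231 ⇒ V=15.7231 continue | (k=3,j=3): S=161.1254, (K−S)⁺=0.0000, hold=0.0000 ⇒ V=0.0000 continue  boundary S*=68.2720
step 2: (k=2,j=0): S=55.0823, (K−S)⁺=59.4777, hold=58.3456 ⇒ V=59.4777 exercise | (k=2,j=1): S=84.6200, (K−S)⁺=29.9400, hold=31.6189 ⇒ V=31.6189 continue | (k=2,j=2): S=129.9971, (K−S)⁺=0.0000, hold=8.2570 ⇒ V=8.2570 continue  boundary S*=55.0823
step 1: (k=1,j=0): S=68.2720, (K−S)⁺=46.2880, hold=45.9365 ⇒ V=46.2880 exercise | (k=1,j=1): S=104.8826, (K−S)⁺=9.6774, hold=20.4440 ⇒ V=20.4440 continue  boundary S*=68.2720
step 0: (k=0,j=0): S=84.6200, (K−S)⁺=29.9400, hold=33.8140 ⇒ V=33.8140 continue  boundary S*=-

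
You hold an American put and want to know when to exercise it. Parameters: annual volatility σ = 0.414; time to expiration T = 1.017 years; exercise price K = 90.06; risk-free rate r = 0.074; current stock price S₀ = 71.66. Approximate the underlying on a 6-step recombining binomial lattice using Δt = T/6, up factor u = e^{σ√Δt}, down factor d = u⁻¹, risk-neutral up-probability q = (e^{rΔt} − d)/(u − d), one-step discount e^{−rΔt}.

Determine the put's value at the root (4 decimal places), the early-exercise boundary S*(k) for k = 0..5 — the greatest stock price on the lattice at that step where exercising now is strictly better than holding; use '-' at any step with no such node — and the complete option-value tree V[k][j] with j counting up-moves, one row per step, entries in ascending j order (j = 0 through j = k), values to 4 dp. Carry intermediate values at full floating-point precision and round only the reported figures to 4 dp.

price = 21.4941
boundary = - 60.4301 50.9600 60.4301 50.9600 60.4301
tree:
21.4941
29.6299 13.7208
39.1000 20.5897 7.0449
47.0859 29.6299 11.8682 2.2911
53.8204 39.1000 19.2814 4.5882 0.0000
59.4996 47.0859 29.6299 9.1882 0.0000 0.0000
64.2887 53.8204 39.1000 18.4000 0.0000 0.0000 0.0000

Δt=0.16950  u=1.18583  d=0.84329  q=0.49434  discount=0.98754
step 6 (expiry): payoffs max(K−S,0) = 64.2887 53.8204 39.1000 18.4000 0.0000 0.0000 0.0000
step 5: (k=5,j=0): S=30.5604, (K−S)⁺=59.4996, hold=58.3770 ⇒ V=59.4996 exercise | (k=5,j=1): S=42.9741, (K−S)⁺=47.0859, hold=45.9634 ⇒ V=47.0859 exercise | (k=5,j=2): S=60.4301, (K−S)⁺=29.6299, hold=28.5073 ⇒ V=29.6299 exercise | (k=5,j=3): S=84.9768, (K−S)⁺=5.0832, hold=9.1882 ⇒ V=9.1882 continue | (k=5,j=4): S=119.4943, (K−S)⁺=0.0000, hold=0.0000 ⇒ V=0.0000 continue | (k=5,j=5): S=168.0329, (K−S)⁺=0.0000, hold=0.0000 ⇒ V=0.0000 continue  boundary S*=60.4301
step 4: (k=4,j=0): S=36.2396, (K−S)⁺=53.8204, hold=52.6979 ⇒ V=53.8204 exercise | (k=4,j=1): S=50.9600, (K−S)⁺=39.1000, hold=37.9774 ⇒ V=39.1000 exercise | (k=4,j=2): S=71.6600, (K−S)⁺=18.4000, hold=19.2814 ⇒ V=19.2814 continue | (k=4,j=3): S=100.7683, (K−S)⁺=0.0000, hold=4.5882 ⇒ V=4.5882 continue | (k=4,j=4): S=141.7003, (K−S)⁺=0.0000, hold=0.0000 ⇒ V=0.0000 continue  boundary S*=50.9600
step 3: (k=3,j=0): S=42.9741, (K−S)⁺=47.0859, hold=45.9634 ⇒ V=47.0859 exercise | (k=3,j=1): S=60.4301, (K−S)⁺=29.6299, hold=28.9376 ⇒ V=29.6299 exercise | (k=3,j=2): S=84.9768, (K−S)⁺=5.0832, hold=11.8682 ⇒ V=11.8682 continue | (k=3,j=3): S=119.4943, (K−S)⁺=0.0000, hold=2.2911 ⇒ V=2.2911 continue  boundary S*=60.4301
step 2: (k=2,j=0): S=50.9600, (K−S)⁺=39.1000, hold=37.9774 ⇒ V=39.1000 exercise | (k=2,j=1): S=71.6600, (K−S)⁺=18.4000, hold=20.5897 ⇒ V=20.5897 continue | (k=2,j=2): S=100.7683, (K−S)⁺=0.0000, hold=7.0449 ⇒ V=7.0449 continue  boundary S*=50.9600
step 1: (k=1,j=0): S=60.4301, (K−S)⁺=29.6299, hold=29.5763 ⇒ V=29.6299 exercise | (k=1,j=1): S=84.9768, (K−S)⁺=5.0832, hold=13.7208 ⇒ V=13.7208 continue  boundary S*=60.4301
step 0: (k=0,j=0): S=71.6600, (K−S)⁺=18.4000, hold=21.4941 ⇒ V=21.4941 continue  boundary S*=-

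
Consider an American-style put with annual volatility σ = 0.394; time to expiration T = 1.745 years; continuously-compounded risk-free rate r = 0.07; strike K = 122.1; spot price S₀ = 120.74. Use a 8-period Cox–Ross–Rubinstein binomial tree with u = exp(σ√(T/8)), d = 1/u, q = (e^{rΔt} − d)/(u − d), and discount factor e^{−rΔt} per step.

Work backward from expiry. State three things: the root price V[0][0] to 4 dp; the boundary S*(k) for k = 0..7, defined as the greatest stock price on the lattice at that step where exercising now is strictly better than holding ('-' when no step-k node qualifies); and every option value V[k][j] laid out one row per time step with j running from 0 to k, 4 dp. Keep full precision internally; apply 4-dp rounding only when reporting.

params: Δt=0.21813 u=1.20203 d=0.83192 q=0.49570 e^(-rΔt)=0.98485
t_8 payoffs: 94.3972 82.0728 64.2654 38.5360 1.3600 0.0000 0.0000 0.0000 0.0000
t_7: node(7,0) S=33.2997 payoff=88.8003 vs cont=86.9502 → 88.8003 [stop]  node(7,1) S=48.1140 payoff=73.9860 vs cont=72.1358 → 73.9860 [stop]  node(7,2) S=69.5190 payoff=52.5810 vs cont=50.7309 → 52.5810 [stop]  node(7,3) S=100.4466 payoff=21.6534 vs cont=19.8032 → 21.6534 [stop]  node(7,4) S=145.1333 payoff=0.0000 vs cont=0.6755 → 0.6755 [wait]  node(7,5) S=209.7002 payoff=0.0000 vs cont=0.0000 → 0.0000 [wait]  node(7,6) S=302.9917 payoff=0.0000 vs cont=0.0000 → 0.0000 [wait]  node(7,7) S=437.7867 payoff=0.0000 vs cont=0.0000 → 0.0000 [wait]  ⇒ S*(7)=100.4466
t_6: node(6,0) S=40.0272 payoff=82.0728 vs cont=80.2226 → 82.0728 [stop]  node(6,1) S=57.8346 payoff=64.2654 vs cont=62.4153 → 64.2654 [stop]  node(6,2) S=83.5640 payoff=38.5360 vs cont=36.6858 → 38.5360 [stop]  node(6,3) S=120.7400 payoff=1.3600 vs cont=11.0841 → 11.0841 [wait]  node(6,4) S=174.4548 payoff=0.0000 vs cont=0.3355 → 0.3355 [wait]  node(6,5) S=252.0663 payoff=0.0000 vs cont=0.0000 → 0.0000 [wait]  node(6,6) S=364.2056 payoff=0.0000 vs cont=0.0000 → 0.0000 [wait]  ⇒ S*(6)=83.5640
t_5: node(5,0) S=48.1140 payoff=73.9860 vs cont=72.1358 → 73.9860 [stop]  node(5,1) S=69.5190 payoff=52.5810 vs cont=50.7309 → 52.5810 [stop]  node(5,2) S=100.4466 payoff=21.6534 vs cont=24.5504 → 24.5504 [wait]  node(5,3) S=145.1333 payoff=0.0000 vs cont=5.6688 → 5.6688 [wait]  node(5,4) S=209.7002 payoff=0.0000 vs cont=0.1666 → 0.1666 [wait]  node(5,5) S=302.9917 payoff=0.0000 vs cont=0.0000 → 0.0000 [wait]  ⇒ S*(5)=69.5190
t_4: node(4,0) S=57.8346 payoff=64.2654 vs cont=62.4153 → 64.2654 [stop]  node(4,1) S=83.5640 payoff=38.5360 vs cont=38.1001 → 38.5360 [stop]  node(4,2) S=120.7400 payoff=1.3600 vs cont=14.9607 → 14.9607 [wait]  node(4,3) S=174.4548 payoff=0.0000 vs cont=2.8968 → 2.8968 [wait]  node(4,4) S=252.0663 payoff=0.0000 vs cont=0.0828 → 0.0828 [wait]  ⇒ S*(4)=83.5640
t_3: node(3,0) S=69.5190 payoff=52.5810 vs cont=50.7309 → 52.5810 [stop]  node(3,1) S=100.4466 payoff=21.6534 vs cont=26.4429 → 26.4429 [wait]  node(3,2) S=145.1333 payoff=0.0000 vs cont=8.8446 → 8.8446 [wait]  node(3,3) S=209.7002 payoff=0.0000 vs cont=1.4791 → 1.4791 [wait]  ⇒ S*(3)=69.5190
t_2: node(2,0) S=83.5640 payoff=38.5360 vs cont=39.0240 → 39.0240 [wait]  node(2,1) S=120.7400 payoff=1.3600 vs cont=17.4510 → 17.4510 [wait]  node(2,2) S=174.4548 payoff=0.0000 vs cont=5.1149 → 5.1149 [wait]  ⇒ S*(2)=-
t_1: node(1,0) S=100.4466 payoff=21.6534 vs cont=27.9010 → 27.9010 [wait]  node(1,1) S=145.1333 payoff=0.0000 vs cont=11.1642 → 11.1642 [wait]  ⇒ S*(1)=-
t_0: node(0,0) S=120.7400 payoff=1.3600 vs cont=19.3076 → 19.3076 [wait]  ⇒ S*(0)=-

price = 19.3076
boundary = - - - 69.5190 83.5640 69.5190 83.5640 100.4466
tree:
19.3076
27.9010 11.1642
39.0240 17.4510 5.1149
52.5810 26.4429 8.8446 1.4791
64.2654 38.5360 14.9607 2.8968 0.0828
73.9860 52.5810 24.5504 5.6688 0.1666 0.0000
82.0728 64.2654 38.5360 11.0841 0.3355 0.0000 0.0000
88.8003 73.9860 52.5810 21.6534 0.6755 0.0000 0.0000 0.0000
94.3972 82.0728 64.2654 38.5360 1.3600 0.0000 0.0000 0.0000 0.0000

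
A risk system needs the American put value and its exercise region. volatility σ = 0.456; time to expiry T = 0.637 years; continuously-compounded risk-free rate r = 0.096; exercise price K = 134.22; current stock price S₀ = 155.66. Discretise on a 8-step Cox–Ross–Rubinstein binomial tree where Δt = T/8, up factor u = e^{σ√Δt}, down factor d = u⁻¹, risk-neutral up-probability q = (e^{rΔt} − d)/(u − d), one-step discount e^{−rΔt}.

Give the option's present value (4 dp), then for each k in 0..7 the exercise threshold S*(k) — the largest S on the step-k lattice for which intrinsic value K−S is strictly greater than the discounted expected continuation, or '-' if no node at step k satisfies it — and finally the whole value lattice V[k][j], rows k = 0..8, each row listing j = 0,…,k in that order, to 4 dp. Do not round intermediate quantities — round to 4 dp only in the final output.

price = 9.7887
boundary = - - - - 93.0354 81.8024 93.0354 105.8109
tree:
9.7887
14.6880 4.9932
21.4347 8.1029 1.9307
30.2789 12.8362 3.4491 0.4275
41.1846 19.7353 6.0688 0.8575 0.0000
52.4176 29.2150 10.4688 1.7200 0.0000 0.0000
62.2944 41.1846 17.5809 3.4499 0.0000 0.0000 0.0000
70.9786 52.4176 28.4091 6.9197 0.0000 0.0000 0.0000 0.0000
78.6143 62.2944 41.1846 13.8793 0.0000 0.0000 0.0000 0.0000 0.0000

Δt=0.07963  u=1.13732  d=0.87926  q=0.49761  discount=0.99239
step 8 (expiry): payoffs max(K−S,0) = 78.6143 62.2944 41.1846 13.8793 0.0000 0.0000 0.0000 0.0000 0.0000
step 7: (k=7,j=0): S=63.2414, (K−S)⁺=70.9786, hold=69.9566 ⇒ V=70.9786 exercise | (k=7,j=1): S=81.8024, (K−S)⁺=52.4176, hold=51.3956 ⇒ V=52.4176 exercise | (k=7,j=2): S=105.8109, (K−S)⁺=28.4091, hold=27.3871 ⇒ V=28.4091 exercise | (k=7,j=3): S=136.8657, (K−S)⁺=0.0000, hold=6.9197 ⇒ V=6.9197 continue | (k=7,j=4): S=177.0351, (K−S)⁺=0.0000, hold=0.0000 ⇒ V=0.0000 continue | (k=7,j=5): S=228.9938, (K−S)⁺=0.0000, hold=0.0000 ⇒ V=0.0000 continue | (k=7,j=6): S=296.2022, (K−S)⁺=0.0000, hold=0.0000 ⇒ V=0.0000 continue | (k=7,j=7): S=383.1358, (K−S)⁺=0.0000, hold=0.0000 ⇒ V=0.0000 continue  boundary S*=105.8109
step 6: (k=6,j=0): S=71.9256, (K−S)⁺=62.2944, hold=61.2723 ⇒ V=62.2944 exercise | (k=6,j=1): S=93.0354, (K−S)⁺=41.1846, hold=40.1626 ⇒ V=41.1846 exercise | (k=6,j=2): S=120.3407, (K−S)⁺=13.8793, hold=17.5809 ⇒ V=17.5809 continue | (k=6,j=3): S=155.6600, (K−S)⁺=0.0000, hold=3.4499 ⇒ V=3.4499 continue | (k=6,j=4): S=201.3453, (K−S)⁺=0.0000, hold=0.0000 ⇒ V=0.0000 continue | (k=6,j=5): S=260.4390, (K−S)⁺=0.0000, hold=0.0000 ⇒ V=0.0000 continue | (k=6,j=6): S=336.8763, (K−S)⁺=0.0000, hold=0.0000 ⇒ V=0.0000 continue  boundary S*=93.0354
step 5: (k=5,j=0): S=81.8024, (K−S)⁺=52.4176, hold=51.3956 ⇒ V=52.4176 exercise | (k=5,j=1): S=105.8109, (K−S)⁺=28.4091, hold=29.2150 ⇒ V=29.2150 continue | (k=5,j=2): S=136.8657, (K−S)⁺=0.0000, hold=10.4688 ⇒ V=10.4688 continue | (k=5,j=3): S=177.0351, (K−S)⁺=0.0000, hold=1.7200 ⇒ V=1.7200 continue | (k=5,j=4): S=228.9938, (K−S)⁺=0.0000, hold=0.0000 ⇒ V=0.0000 continue | (k=5,j=5): S=296.2022, (K−S)⁺=0.0000, hold=0.0000 ⇒ V=0.0000 continue  boundary S*=81.8024
step 4: (k=4,j=0): S=93.0354, (K−S)⁺=41.1846, hold=40.5605 ⇒ V=41.1846 exercise | (k=4,j=1): S=120.3407, (K−S)⁺=13.8793, hold=19.7353 ⇒ V=19.7353 continue | (k=4,j=2): S=155.6600, (K−S)⁺=0.0000, hold=6.0688 ⇒ V=6.0688 continue | (k=4,j=3): S=201.3453, (K−S)⁺=0.0000, hold=0.8575 ⇒ V=0.8575 continue | (k=4,j=4): S=260.4390, (K−S)⁺=0.0000, hold=0.0000 ⇒ V=0.0000 continue  boundary S*=93.0354
step 3: (k=3,j=0): S=105.8109, (K−S)⁺=28.4091, hold=30.2789 ⇒ V=30.2789 continue | (k=3,j=1): S=136.8657, (K−S)⁺=0.0000, hold=12.8362 ⇒ V=12.8362 continue | (k=3,j=2): S=177.0351, (K−S)⁺=0.0000, hold=3.4491 ⇒ V=3.4491 continue | (k=3,j=3): S=228.9938, (K−S)⁺=0.0000, hold=0.4275 ⇒ V=0.4275 continue  boundary S*=-
step 2: (k=2,j=0): S=120.3407, (K−S)⁺=13.8793, hold=21.4347 ⇒ V=21.4347 continue | (k=2,j=1): S=155.6600, (K−S)⁺=0.0000, hold=8.1029 ⇒ V=8.1029 continue | (k=2,j=2): S=201.3453, (K−S)⁺=0.0000, hold=1.9307 ⇒ V=1.9307 continue  boundary S*=-
step 1: (k=1,j=0): S=136.8657, (K−S)⁺=0.0000, hold=14.6880 ⇒ V=14.6880 continue | (k=1,j=1): S=177.0351, (K−S)⁺=0.0000, hold=4.9932 ⇒ V=4.9932 continue  boundary S*=-
step 0: (k=0,j=0): S=155.6600, (K−S)⁺=0.0000, hold=9.7887 ⇒ V=9.7887 continue  boundary S*=-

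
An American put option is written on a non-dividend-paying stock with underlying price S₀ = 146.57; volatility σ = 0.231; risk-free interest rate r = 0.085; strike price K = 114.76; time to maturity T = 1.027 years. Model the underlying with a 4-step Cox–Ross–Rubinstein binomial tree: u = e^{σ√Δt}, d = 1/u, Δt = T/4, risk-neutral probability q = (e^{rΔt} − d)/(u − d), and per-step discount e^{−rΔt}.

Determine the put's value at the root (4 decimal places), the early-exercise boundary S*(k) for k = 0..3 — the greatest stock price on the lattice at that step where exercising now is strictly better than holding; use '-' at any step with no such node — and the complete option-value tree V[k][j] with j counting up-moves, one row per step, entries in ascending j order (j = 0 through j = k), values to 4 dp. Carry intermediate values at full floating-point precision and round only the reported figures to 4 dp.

Δt=0.25675  u=1.12417  d=0.88954  q=0.56481  discount=0.97841
step 4 (expiry): payoffs max(K−S,0) = 22.9880 0.0000 0.0000 0.0000 0.0000
step 3: (k=3,j=0): S=103.1678, (K−S)⁺=11.5922, hold=9.7883 ⇒ V=11.5922 exercise | (k=3,j=1): S=130.3801, (K−S)⁺=0.0000, hold=0.0000 ⇒ V=0.0000 continue | (k=3,j=2): S=164.7702, (K−S)⁺=0.0000, hold=0.0000 ⇒ V=0.0000 continue | (k=3,j=3): S=208.2314, (K−S)⁺=0.0000, hold=0.0000 ⇒ V=0.0000 continue  boundary S*=103.1678
step 2: (k=2,j=0): S=115.9786, (K−S)⁺=0.0000, hold=4.9360 ⇒ V=4.9360 continue | (k=2,j=1): S=146.5700, (K−S)⁺=0.0000, hold=0.0000 ⇒ V=0.0000 continue | (k=2,j=2): S=185.2305, (K−S)⁺=0.0000, hold=0.0000 ⇒ V=0.0000 continue  boundary S*=-
step 1: (k=1,j=0): S=130.3801, (K−S)⁺=0.0000, hold=2.1017 ⇒ V=2.1017 continue | (k=1,j=1): S=164.7702, (K−S)⁺=0.0000, hold=0.0000 ⇒ V=0.0000 continue  boundary S*=-
step 0: (k=0,j=0): S=146.5700, (K−S)⁺=0.0000, hold=0.8949 ⇒ V=0.8949 continue  boundary S*=-

price = 0.8949
boundary = - - - 103.1678
tree:
0.8949
2.1017 0.0000
4.9360 0.0000 0.0000
11.5922 0.0000 0.0000 0.0000
22.9880 0.0000 0.0000 0.0000 0.0000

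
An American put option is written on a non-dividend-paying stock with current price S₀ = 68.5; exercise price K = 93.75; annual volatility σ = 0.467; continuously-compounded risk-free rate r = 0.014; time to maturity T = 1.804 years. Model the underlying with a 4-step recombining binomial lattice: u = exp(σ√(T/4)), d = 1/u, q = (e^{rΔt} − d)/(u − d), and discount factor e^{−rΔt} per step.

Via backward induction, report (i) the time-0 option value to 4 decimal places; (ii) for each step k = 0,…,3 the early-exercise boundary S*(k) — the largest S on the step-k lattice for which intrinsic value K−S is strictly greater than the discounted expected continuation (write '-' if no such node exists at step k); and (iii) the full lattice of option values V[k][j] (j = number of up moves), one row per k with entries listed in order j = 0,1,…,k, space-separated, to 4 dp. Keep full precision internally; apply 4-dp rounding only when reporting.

price = 34.5969
boundary = - - 36.5833 50.0595
tree:
34.5969
45.4715 20.8155
57.1667 30.7714 8.0393
67.0151 43.6905 14.2476 0.0000
74.2122 57.1667 25.2500 0.0000 0.0000

params: Δt=0.45100 u=1.36837 d=0.73080 q=0.43217 e^(-rΔt)=0.99371
t_4 payoffs: 74.2122 57.1667 25.2500 0.0000 0.0000
t_3: node(3,0) S=26.7349 payoff=67.0151 vs cont=66.4250 → 67.0151 [stop]  node(3,1) S=50.0595 payoff=43.6905 vs cont=43.1004 → 43.6905 [stop]  node(3,2) S=93.7334 payoff=0.0166 vs cont=14.2476 → 14.2476 [wait]  node(3,3) S=175.5101 payoff=0.0000 vs cont=0.0000 → 0.0000 [wait]  ⇒ S*(3)=50.0595
t_2: node(2,0) S=36.5833 payoff=57.1667 vs cont=56.5766 → 57.1667 [stop]  node(2,1) S=68.5000 payoff=25.2500 vs cont=30.7714 → 30.7714 [wait]  node(2,2) S=128.2621 payoff=0.0000 vs cont=8.0393 → 8.0393 [wait]  ⇒ S*(2)=36.5833
t_1: node(1,0) S=50.0595 payoff=43.6905 vs cont=45.4715 → 45.4715 [wait]  node(1,1) S=93.7334 payoff=0.0166 vs cont=20.8155 → 20.8155 [wait]  ⇒ S*(1)=-
t_0: node(0,0) S=68.5000 payoff=25.2500 vs cont=34.5969 → 34.5969 [wait]  ⇒ S*(0)=-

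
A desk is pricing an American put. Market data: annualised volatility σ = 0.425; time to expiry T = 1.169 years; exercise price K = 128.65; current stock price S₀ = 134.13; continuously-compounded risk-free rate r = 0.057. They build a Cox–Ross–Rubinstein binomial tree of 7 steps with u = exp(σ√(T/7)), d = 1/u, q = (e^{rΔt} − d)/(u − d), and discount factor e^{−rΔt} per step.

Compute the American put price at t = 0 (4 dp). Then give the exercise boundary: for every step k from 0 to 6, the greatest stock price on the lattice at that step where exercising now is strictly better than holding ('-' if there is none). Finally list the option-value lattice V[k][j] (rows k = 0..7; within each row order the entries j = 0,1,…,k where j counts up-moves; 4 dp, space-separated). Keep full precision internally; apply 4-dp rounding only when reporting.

params: Δt=0.16700 u=1.18967 d=0.84057 q=0.48409 e^(-rΔt)=0.99053
t_7 payoffs: 88.8822 72.3657 48.9896 15.9048 0.0000 0.0000 0.0000 0.0000
t_6: node(6,0) S=47.3107 payoff=81.3393 vs cont=80.1205 → 81.3393 [stop]  node(6,1) S=66.9599 payoff=61.6901 vs cont=60.4713 → 61.6901 [stop]  node(6,2) S=94.7699 payoff=33.8801 vs cont=32.6613 → 33.8801 [stop]  node(6,3) S=134.1300 payoff=0.0000 vs cont=8.1278 → 8.1278 [wait]  node(6,4) S=189.8373 payoff=0.0000 vs cont=0.0000 → 0.0000 [wait]  node(6,5) S=268.6811 payoff=0.0000 vs cont=0.0000 → 0.0000 [wait]  node(6,6) S=380.2706 payoff=0.0000 vs cont=0.0000 → 0.0000 [wait]  ⇒ S*(6)=94.7699
t_5: node(5,0) S=56.2843 payoff=72.3657 vs cont=71.1469 → 72.3657 [stop]  node(5,1) S=79.6604 payoff=48.9896 vs cont=47.7708 → 48.9896 [stop]  node(5,2) S=112.7452 payoff=15.9048 vs cont=21.2109 → 21.2109 [wait]  node(5,3) S=159.5709 payoff=0.0000 vs cont=4.1535 → 4.1535 [wait]  node(5,4) S=225.8444 payoff=0.0000 vs cont=0.0000 → 0.0000 [wait]  node(5,5) S=319.6428 payoff=0.0000 vs cont=0.0000 → 0.0000 [wait]  ⇒ S*(5)=79.6604
t_4: node(4,0) S=66.9599 payoff=61.6901 vs cont=60.4713 → 61.6901 [stop]  node(4,1) S=94.7699 payoff=33.8801 vs cont=35.2056 → 35.2056 [wait]  node(4,2) S=134.1300 payoff=0.0000 vs cont=12.8309 → 12.8309 [wait]  node(4,3) S=189.8373 payoff=0.0000 vs cont=2.1225 → 2.1225 [wait]  node(4,4) S=268.6811 payoff=0.0000 vs cont=0.0000 → 0.0000 [wait]  ⇒ S*(4)=66.9599
t_3: node(3,0) S=79.6604 payoff=48.9896 vs cont=48.4063 → 48.9896 [stop]  node(3,1) S=112.7452 payoff=15.9048 vs cont=24.1434 → 24.1434 [wait]  node(3,2) S=159.5709 payoff=0.0000 vs cont=7.5747 → 7.5747 [wait]  node(3,3) S=225.8444 payoff=0.0000 vs cont=1.0847 → 1.0847 [wait]  ⇒ S*(3)=79.6604
t_2: node(2,0) S=94.7699 payoff=33.8801 vs cont=36.6117 → 36.6117 [wait]  node(2,1) S=134.1300 payoff=0.0000 vs cont=15.9700 → 15.9700 [wait]  node(2,2) S=189.8373 payoff=0.0000 vs cont=4.3910 → 4.3910 [wait]  ⇒ S*(2)=-
t_1: node(1,0) S=112.7452 payoff=15.9048 vs cont=26.3672 → 26.3672 [wait]  node(1,1) S=159.5709 payoff=0.0000 vs cont=10.2666 → 10.2666 [wait]  ⇒ S*(1)=-
t_0: node(0,0) S=134.1300 payoff=0.0000 vs cont=18.3971 → 18.3971 [wait]  ⇒ S*(0)=-

price = 18.3971
boundary = - - - 79.6604 66.9599 79.6604 94.7699
tree:
18.3971
26.3672 10.2666
36.6117 15.9700 4.3910
48.9896 24.1434 7.5747 1.0847
61.6901 35.2056 12.8309 2.1225 0.0000
72.3657 48.9896 21.2109 4.1535 0.0000 0.0000
81.3393 61.6901 33.8801 8.1278 0.0000 0.0000 0.0000
88.8822 72.3657 48.9896 15.9048 0.0000 0.0000 0.0000 0.0000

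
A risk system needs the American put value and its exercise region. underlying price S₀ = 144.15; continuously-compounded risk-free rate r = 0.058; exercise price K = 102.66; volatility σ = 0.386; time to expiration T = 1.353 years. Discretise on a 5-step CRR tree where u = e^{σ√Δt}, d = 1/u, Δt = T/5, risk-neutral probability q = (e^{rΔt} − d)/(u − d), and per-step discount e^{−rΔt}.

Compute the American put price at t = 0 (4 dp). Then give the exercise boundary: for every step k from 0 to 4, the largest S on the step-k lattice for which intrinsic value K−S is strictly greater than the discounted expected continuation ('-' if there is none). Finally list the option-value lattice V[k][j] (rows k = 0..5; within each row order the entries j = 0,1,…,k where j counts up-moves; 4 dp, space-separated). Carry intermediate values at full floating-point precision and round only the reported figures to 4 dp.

params: Δt=0.27060 u=1.22237 d=0.81808 q=0.48910 e^(-rΔt)=0.98443
t_5 payoffs: 49.8403 23.7371 0.0000 0.0000 0.0000 0.0000
t_4: node(4,0) S=64.5653 payoff=38.0947 vs cont=36.4960 → 38.0947 [stop]  node(4,1) S=96.4733 payoff=6.1867 vs cont=11.9385 → 11.9385 [wait]  node(4,2) S=144.1500 payoff=0.0000 vs cont=0.0000 → 0.0000 [wait]  node(4,3) S=215.3884 payoff=0.0000 vs cont=0.0000 → 0.0000 [wait]  node(4,4) S=321.8325 payoff=0.0000 vs cont=0.0000 → 0.0000 [wait]  ⇒ S*(4)=64.5653
t_3: node(3,0) S=78.9229 payoff=23.7371 vs cont=24.9078 → 24.9078 [wait]  node(3,1) S=117.9263 payoff=0.0000 vs cont=6.0045 → 6.0045 [wait]  node(3,2) S=176.2051 payoff=0.0000 vs cont=0.0000 → 0.0000 [wait]  node(3,3) S=263.2850 payoff=0.0000 vs cont=0.0000 → 0.0000 [wait]  ⇒ S*(3)=-
t_2: node(2,0) S=96.4733 payoff=6.1867 vs cont=15.4183 → 15.4183 [wait]  node(2,1) S=144.1500 payoff=0.0000 vs cont=3.0199 → 3.0199 [wait]  node(2,2) S=215.3884 payoff=0.0000 vs cont=0.0000 → 0.0000 [wait]  ⇒ S*(2)=-
t_1: node(1,0) S=117.9263 payoff=0.0000 vs cont=9.2087 → 9.2087 [wait]  node(1,1) S=176.2051 payoff=0.0000 vs cont=1.5189 → 1.5189 [wait]  ⇒ S*(1)=-
t_0: node(0,0) S=144.1500 payoff=0.0000 vs cont=5.3628 → 5.3628 [wait]  ⇒ S*(0)=-

price = 5.3628
boundary = - - - - 64.5653
tree:
5.3628
9.2087 1.5189
15.4183 3.0199 0.0000
24.9078 6.0045 0.0000 0.0000
38.0947 11.9385 0.0000 0.0000 0.0000
49.8403 23.7371 0.0000 0.0000 0.0000 0.0000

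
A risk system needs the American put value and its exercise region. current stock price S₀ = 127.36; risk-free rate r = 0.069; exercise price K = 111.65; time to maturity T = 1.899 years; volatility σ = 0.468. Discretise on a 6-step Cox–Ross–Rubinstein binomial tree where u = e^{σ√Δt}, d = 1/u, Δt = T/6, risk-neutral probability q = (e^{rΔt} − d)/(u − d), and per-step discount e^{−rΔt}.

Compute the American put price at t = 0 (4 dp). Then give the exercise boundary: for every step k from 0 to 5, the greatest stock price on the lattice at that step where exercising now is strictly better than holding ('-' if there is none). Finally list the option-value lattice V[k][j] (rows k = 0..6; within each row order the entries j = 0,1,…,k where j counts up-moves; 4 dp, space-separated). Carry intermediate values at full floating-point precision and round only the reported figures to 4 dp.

price = 17.3885
boundary = - - - 57.8094 75.2217 57.8094
tree:
17.3885
26.2637 8.4249
38.3774 14.1470 2.5166
53.8406 23.1351 4.9088 0.0000
67.2224 36.4283 9.5747 0.0000 0.0000
77.5065 53.8406 18.6760 0.0000 0.0000 0.0000
85.4100 67.2224 36.4283 0.0000 0.0000 0.0000 0.0000

Δt=0.31650, u=1.30120, d=0.76852, q=0.47600, disc=e^(-rΔt)=0.97840
k=6 terminal: V=max(K-S,0) → 85.4100 67.2224 36.4283 0.0000 0.0000 0.0000 0.0000
k=5: j=0 S=34.1435 intr=77.5065 cont=75.0946 V=77.5065[EX]; j=1 S=57.8094 intr=53.8406 cont=51.4288 V=53.8406[EX]; j=2 S=97.8787 intr=13.7713 cont=18.6760 V=18.6760[hold]; j=3 S=165.7212 intr=0.0000 cont=0.0000 V=0.0000[hold]; j=4 S=280.5872 intr=0.0000 cont=0.0000 V=0.0000[hold]; j=5 S=475.0703 intr=0.0000 cont=0.0000 V=0.0000[hold]  S*(5)=57.8094
k=4: j=0 S=44.4276 intr=67.2224 cont=64.8105 V=67.2224[EX]; j=1 S=75.2217 intr=36.4283 cont=36.3007 V=36.4283[EX]; j=2 S=127.3600 intr=0.0000 cont=9.5747 V=9.5747[hold]; j=3 S=215.6368 intr=0.0000 cont=0.0000 V=0.0000[hold]; j=4 S=365.1009 intr=0.0000 cont=0.0000 V=0.0000[hold]  S*(4)=75.2217
k=3: j=0 S=57.8094 intr=53.8406 cont=51.4288 V=53.8406[EX]; j=1 S=97.8787 intr=13.7713 cont=23.1351 V=23.1351[hold]; j=2 S=165.7212 intr=0.0000 cont=4.9088 V=4.9088[hold]; j=3 S=280.5872 intr=0.0000 cont=0.0000 V=0.0000[hold]  S*(3)=57.8094
k=2: j=0 S=75.2217 intr=36.4283 cont=38.3774 V=38.3774[hold]; j=1 S=127.3600 intr=0.0000 cont=14.1470 V=14.1470[hold]; j=2 S=215.6368 intr=0.0000 cont=2.5166 V=2.5166[hold]  S*(2)=-
k=1: j=0 S=97.8787 intr=13.7713 cont=26.2637 V=26.2637[hold]; j=1 S=165.7212 intr=0.0000 cont=8.4249 V=8.4249[hold]  S*(1)=-
k=0: j=0 S=127.3600 intr=0.0000 cont=17.3885 V=17.3885[hold]  S*(0)=-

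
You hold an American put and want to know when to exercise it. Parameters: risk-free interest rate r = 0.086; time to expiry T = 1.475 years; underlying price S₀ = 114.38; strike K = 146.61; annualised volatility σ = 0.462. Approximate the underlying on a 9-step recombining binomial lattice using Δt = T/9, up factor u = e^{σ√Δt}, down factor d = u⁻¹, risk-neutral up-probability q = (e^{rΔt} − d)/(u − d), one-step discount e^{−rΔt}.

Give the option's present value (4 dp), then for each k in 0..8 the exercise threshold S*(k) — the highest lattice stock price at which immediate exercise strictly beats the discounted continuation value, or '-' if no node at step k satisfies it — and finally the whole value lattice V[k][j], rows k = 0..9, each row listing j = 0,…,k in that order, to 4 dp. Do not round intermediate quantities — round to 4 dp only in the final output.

Δt=0.16389  u=1.20567  d=0.82942  q=0.49110  discount=0.98600
step 9 (expiry): payoffs max(K−S,0) = 125.3626 115.7241 101.7133 81.3467 51.7413 8.7059 0.0000 0.0000 0.0000 0.0000
step 8: (k=8,j=0): S=25.6173, (K−S)⁺=120.9927, hold=118.9408 ⇒ V=120.9927 exercise | (k=8,j=1): S=37.2381, (K−S)⁺=109.3719, hold=107.3200 ⇒ V=109.3719 exercise | (k=8,j=2): S=54.1304, (K−S)⁺=92.4796, hold=90.4277 ⇒ V=92.4796 exercise | (k=8,j=3): S=78.6857, (K−S)⁺=67.9243, hold=65.8724 ⇒ V=67.9243 exercise | (k=8,j=4): S=114.3800, (K−S)⁺=32.2300, hold=30.1781 ⇒ V=32.2300 exercise | (k=8,j=5): S=166.2663, (K−S)⁺=0.0000, hold=4.3684 ⇒ V=4.3684 continue | (k=8,j=6): S=241.6899, (K−S)⁺=0.0000, hold=0.0000 ⇒ V=0.0000 continue | (k=8,j=7): S=351.3280, (K−S)⁺=0.0000, hold=0.0000 ⇒ V=0.0000 continue | (k=8,j=8): S=510.7014, (K−S)⁺=0.0000, hold=0.0000 ⇒ V=0.0000 continue  boundary S*=114.3800
step 7: (k=7,j=0): S=30.8859, (K−S)⁺=115.7241, hold=113.6722 ⇒ V=115.7241 exercise | (k=7,j=1): S=44.8967, (K−S)⁺=101.7133, hold=99.6614 ⇒ V=101.7133 exercise | (k=7,j=2): S=65.2633, (K−S)⁺=81.3467, hold=79.2949 ⇒ V=81.3467 exercise | (k=7,j=3): S=94.8687, (K−S)⁺=51.7413, hold=49.6894 ⇒ V=51.7413 exercise | (k=7,j=4): S=137.9041, (K−S)⁺=8.7059, hold=18.2875 ⇒ V=18.2875 continue | (k=7,j=5): S=200.4617, (K−S)⁺=0.0000, hold=2.1919 ⇒ V=2.1919 continue | (k=7,j=6): S=291.3974, (K−S)⁺=0.0000, hold=0.0000 ⇒ V=0.0000 continue | (k=7,j=7): S=423.5844, (K−S)⁺=0.0000, hold=0.0000 ⇒ V=0.0000 continue  boundary S*=94.8687
step 6: (k=6,j=0): S=37.2381, (K−S)⁺=109.3719, hold=107.3200 ⇒ V=109.3719 exercise | (k=6,j=1): S=54.1304, (K−S)⁺=92.4796, hold=90.4277 ⇒ V=92.4796 exercise | (k=6,j=2): S=78.6857, (K−S)⁺=67.9243, hold=65.8724 ⇒ V=67.9243 exercise | (k=6,j=3): S=114.3800, (K−S)⁺=32.2300, hold=34.8178 ⇒ V=34.8178 continue | (k=6,j=4): S=166.2663, (K−S)⁺=0.0000, hold=10.2376 ⇒ V=10.2376 continue | (k=6,j=5): S=241.6899, (K−S)⁺=0.0000, hold=1.0999 ⇒ V=1.0999 continue | (k=6,j=6): S=351.3280, (K−S)⁺=0.0000, hold=0.0000 ⇒ V=0.0000 continue  boundary S*=78.6857
step 5: (k=5,j=0): S=44.8967, (K−S)⁺=101.7133, hold=99.6614 ⇒ V=101.7133 exercise | (k=5,j=1): S=65.2633, (K−S)⁺=81.3467, hold=79.2949 ⇒ V=81.3467 exercise | (k=5,j=2): S=94.8687, (K−S)⁺=51.7413, hold=50.9425 ⇒ V=51.7413 exercise | (k=5,j=3): S=137.9041, (K−S)⁺=8.7059, hold=22.4280 ⇒ V=22.4280 continue | (k=5,j=4): S=200.4617, (K−S)⁺=0.0000, hold=5.6696 ⇒ V=5.6696 continue | (k=5,j=5): S=291.3974, (K−S)⁺=0.0000, hold=0.5519 ⇒ V=0.5519 continue  boundary S*=94.8687
step 4: (k=4,j=0): S=54.1304, (K−S)⁺=92.4796, hold=90.4277 ⇒ V=92.4796 exercise | (k=4,j=1): S=78.6857, (K−S)⁺=67.9243, hold=65.8724 ⇒ V=67.9243 exercise | (k=4,j=2): S=114.3800, (K−S)⁺=32.2300, hold=36.8228 ⇒ V=36.8228 continue | (k=4,j=3): S=166.2663, (K−S)⁺=0.0000, hold=13.9992 ⇒ V=13.9992 continue | (k=4,j=4): S=241.6899, (K−S)⁺=0.0000, hold=3.1121 ⇒ V=3.1121 continue  boundary S*=78.6857
step 3: (k=3,j=0): S=65.2633, (K−S)⁺=81.3467, hold=79.2949 ⇒ V=81.3467 exercise | (k=3,j=1): S=94.8687, (K−S)⁺=51.7413, hold=51.9134 ⇒ V=51.9134 continue | (k=3,j=2): S=137.9041, (K−S)⁺=8.7059, hold=25.2556 ⇒ V=25.2556 continue | (k=3,j=3): S=200.4617, (K−S)⁺=0.0000, hold=8.5314 ⇒ V=8.5314 continue  boundary S*=65.2633
step 2: (k=2,j=0): S=78.6857, (K−S)⁺=67.9243, hold=65.9557 ⇒ V=67.9243 exercise | (k=2,j=1): S=114.3800, (K−S)⁺=32.2300, hold=38.2783 ⇒ V=38.2783 continue | (k=2,j=2): S=166.2663, (K−S)⁺=0.0000, hold=16.8037 ⇒ V=16.8037 continue  boundary S*=78.6857
step 1: (k=1,j=0): S=94.8687, (K−S)⁺=51.7413, hold=52.6182 ⇒ V=52.6182 continue | (k=1,j=1): S=137.9041, (K−S)⁺=8.7059, hold=27.3439 ⇒ V=27.3439 continue  boundary S*=-
step 0: (k=0,j=0): S=114.3800, (K−S)⁺=32.2300, hold=39.6432 ⇒ V=39.6432 continue  boundary S*=-

price = 39.6432
boundary = - - 78.6857 65.2633 78.6857 94.8687 78.6857 94.8687 114.3800
tree:
39.6432
52.6182 27.3439
67.9243 38.2783 16.8037
81.3467 51.9134 25.2556 8.5314
92.4796 67.9243 36.8228 13.9992 3.1121
101.7133 81.3467 51.7413 22.4280 5.6696 0.5519
109.3719 92.4796 67.9243 34.8178 10.2376 1.0999 0.0000
115.7241 101.7133 81.3467 51.7413 18.2875 2.1919 0.0000 0.0000
120.9927 109.3719 92.4796 67.9243 32.2300 4.3684 0.0000 0.0000 0.0000
125.3626 115.7241 101.7133 81.3467 51.7413 8.7059 0.0000 0.0000 0.0000 0.0000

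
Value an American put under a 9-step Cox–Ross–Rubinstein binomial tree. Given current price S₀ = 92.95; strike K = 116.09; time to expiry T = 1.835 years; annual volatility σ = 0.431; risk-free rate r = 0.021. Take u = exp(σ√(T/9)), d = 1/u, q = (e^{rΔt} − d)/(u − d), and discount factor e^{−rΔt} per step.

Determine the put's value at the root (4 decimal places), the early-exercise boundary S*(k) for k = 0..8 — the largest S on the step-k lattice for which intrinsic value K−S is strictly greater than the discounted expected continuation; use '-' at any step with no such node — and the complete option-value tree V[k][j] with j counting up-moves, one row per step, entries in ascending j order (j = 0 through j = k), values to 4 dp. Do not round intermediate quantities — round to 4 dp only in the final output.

price = 34.6813
boundary = - - - 51.8430 42.6747 51.8430 62.9810 76.5120 92.9500
tree:
34.6813
43.8818 24.3087
53.9240 32.6161 14.8778
64.2470 42.4250 21.5171 7.2985
73.4153 53.2555 30.2296 11.5895 2.3786
80.9622 64.2470 40.9733 18.0220 4.2200 0.2602
87.1745 73.4153 53.1090 27.2472 7.4659 0.4862 0.0000
92.2881 80.9622 64.2470 39.5780 13.1671 0.9083 0.0000 0.0000
96.4974 87.1745 73.4153 53.1090 23.1400 1.6970 0.0000 0.0000 0.0000
99.9623 92.2881 80.9622 64.2470 39.5780 3.1704 0.0000 0.0000 0.0000 0.0000

Δt=0.20389, u=1.21484, d=0.82315, q=0.46245, disc=e^(-rΔt)=0.99573
k=9 terminal: V=max(K-S,0) → 99.9623 92.2881 80.9622 64.2470 39.5780 3.1704 0.0000 0.0000 0.0000 0.0000
k=8: j=0 S=19.5926 intr=96.4974 cont=96.0014 V=96.4974[EX]; j=1 S=28.9155 intr=87.1745 cont=86.6785 V=87.1745[EX]; j=2 S=42.6747 intr=73.4153 cont=72.9193 V=73.4153[EX]; j=3 S=62.9810 intr=53.1090 cont=52.6130 V=53.1090[EX]; j=4 S=92.9500 intr=23.1400 cont=22.6440 V=23.1400[EX]; j=5 S=137.1794 intr=0.0000 cont=1.6970 V=1.6970[hold]; j=6 S=202.4550 intr=0.0000 cont=0.0000 V=0.0000[hold]; j=7 S=298.7914 intr=0.0000 cont=0.0000 V=0.0000[hold]; j=8 S=440.9686 intr=0.0000 cont=0.0000 V=0.0000[hold]  S*(8)=92.9500
k=7: j=0 S=23.8019 intr=92.2881 cont=91.7921 V=92.2881[EX]; j=1 S=35.1278 intr=80.9622 cont=80.4662 V=80.9622[EX]; j=2 S=51.8430 intr=64.2470 cont=63.7510 V=64.2470[EX]; j=3 S=76.5120 intr=39.5780 cont=39.0820 V=39.5780[EX]; j=4 S=112.9196 intr=3.1704 cont=13.1671 V=13.1671[hold]; j=5 S=166.6513 intr=0.0000 cont=0.9083 V=0.9083[hold]; j=6 S=245.9508 intr=0.0000 cont=0.0000 V=0.0000[hold]; j=7 S=362.9843 intr=0.0000 cont=0.0000 V=0.0000[hold]  S*(7)=76.5120
k=6: j=0 S=28.9155 intr=87.1745 cont=86.6785 V=87.1745[EX]; j=1 S=42.6747 intr=73.4153 cont=72.9193 V=73.4153[EX]; j=2 S=62.9810 intr=53.1090 cont=52.6130 V=53.1090[EX]; j=3 S=92.9500 intr=23.1400 cont=27.2472 V=27.2472[hold]; j=4 S=137.1794 intr=0.0000 cont=7.4659 V=7.4659[hold]; j=5 S=202.4550 intr=0.0000 cont=0.4862 V=0.4862[hold]; j=6 S=298.7914 intr=0.0000 cont=0.0000 V=0.0000[hold]  S*(6)=62.9810
k=5: j=0 S=35.1278 intr=80.9622 cont=80.4662 V=80.9622[EX]; j=1 S=51.8430 intr=64.2470 cont=63.7510 V=64.2470[EX]; j=2 S=76.5120 intr=39.5780 cont=40.9733 V=40.9733[hold]; j=3 S=112.9196 intr=3.1704 cont=18.0220 V=18.0220[hold]; j=4 S=166.6513 intr=0.0000 cont=4.2200 V=4.2200[hold]; j=5 S=245.9508 intr=0.0000 cont=0.2602 V=0.2602[hold]  S*(5)=51.8430
k=4: j=0 S=42.6747 intr=73.4153 cont=72.9193 V=73.4153[EX]; j=1 S=62.9810 intr=53.1090 cont=53.2555 V=53.2555[hold]; j=2 S=92.9500 intr=23.1400 cont=30.2296 V=30.2296[hold]; j=3 S=137.1794 intr=0.0000 cont=11.5895 V=11.5895[hold]; j=4 S=202.4550 intr=0.0000 cont=2.3786 V=2.3786[hold]  S*(4)=42.6747
k=3: j=0 S=51.8430 intr=64.2470 cont=63.8185 V=64.2470[EX]; j=1 S=76.5120 intr=39.5780 cont=42.4250 V=42.4250[hold]; j=2 S=112.9196 intr=3.1704 cont=21.5171 V=21.5171[hold]; j=3 S=166.6513 intr=0.0000 cont=7.2985 V=7.2985[hold]  S*(3)=51.8430
k=2: j=0 S=62.9810 intr=53.1090 cont=53.9240 V=53.9240[hold]; j=1 S=92.9500 intr=23.1400 cont=32.6161 V=32.6161[hold]; j=2 S=137.1794 intr=0.0000 cont=14.8778 V=14.8778[hold]  S*(2)=-
k=1: j=0 S=76.5120 intr=39.5780 cont=43.8818 V=43.8818[hold]; j=1 S=112.9196 intr=3.1704 cont=24.3087 V=24.3087[hold]  S*(1)=-
k=0: j=0 S=92.9500 intr=23.1400 cont=34.6813 V=34.6813[hold]  S*(0)=-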